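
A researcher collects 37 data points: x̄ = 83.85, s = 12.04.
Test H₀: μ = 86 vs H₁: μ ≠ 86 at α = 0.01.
One-sample t-test:
H₀: μ = 86
H₁: μ ≠ 86
df = n - 1 = 36
t = (x̄ - μ₀) / (s/√n) = (83.85 - 86) / (12.04/√37) = -1.086
p-value = 0.2846

Since p-value > α = 0.01, we fail to reject H₀.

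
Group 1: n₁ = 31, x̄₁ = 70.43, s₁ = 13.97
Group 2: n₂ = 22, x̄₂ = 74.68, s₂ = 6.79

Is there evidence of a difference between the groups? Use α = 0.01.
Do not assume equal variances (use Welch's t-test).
Welch's two-sample t-test:
H₀: μ₁ = μ₂
H₁: μ₁ ≠ μ₂
s₁²/n₁ = 13.97²/31 = 6.2955,  s₂²/n₂ = 6.79²/22 = 2.0956
SE = √(s₁²/n₁ + s₂²/n₂) = √(6.2955 + 2.0956) = 2.8967
df (Welch-Satterthwaite) = (s₁²/n₁ + s₂²/n₂)² / [(s₁²/n₁)²/(n₁-1) + (s₂²/n₂)²/(n₂-1)] ≈ 46.01
t = (x̄₁ - x̄₂) / SE = (70.43 - 74.68) / 2.8967 = -4.25 / 2.8967 = -1.467
p-value = 0.1491

Since p-value > α = 0.01, we fail to reject H₀.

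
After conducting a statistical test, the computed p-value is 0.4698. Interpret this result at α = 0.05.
Since p = 0.4698 > α = 0.05, fail to reject H₀.
There is insufficient evidence to reject the null hypothesis; the result is not statistically significant at the 0.05 level.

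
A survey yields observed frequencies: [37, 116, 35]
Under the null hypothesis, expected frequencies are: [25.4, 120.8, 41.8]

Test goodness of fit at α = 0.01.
Chi-square goodness of fit test:
H₀: observed counts match expected distribution
H₁: observed counts differ from expected distribution
df = k - 1 = 2
χ² = Σ(O - E)²/E
   = (37 - 25.4)²/25.4 + (116 - 120.8)²/120.8 + (35 - 41.8)²/41.8
   = 5.298 + 0.191 + 1.106
   = 6.59
p-value = 0.0370

Since p-value > α = 0.01, we fail to reject H₀.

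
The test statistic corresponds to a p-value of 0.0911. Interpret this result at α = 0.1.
Since p = 0.0911 < α = 0.1, reject H₀.
There is sufficient evidence to reject the null hypothesis; the result is statistically significant at the 0.1 level.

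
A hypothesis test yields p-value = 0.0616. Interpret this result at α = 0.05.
Since p = 0.0616 > α = 0.05, fail to reject H₀.
There is insufficient evidence to reject the null hypothesis; the result is not statistically significant at the 0.05 level.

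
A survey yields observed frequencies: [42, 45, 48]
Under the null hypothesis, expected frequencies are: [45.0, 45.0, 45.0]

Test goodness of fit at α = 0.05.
Chi-square goodness of fit test:
H₀: observed counts match expected distribution
H₁: observed counts differ from expected distribution
df = k - 1 = 2
χ² = Σ(O - E)²/E
   = (42 - 45.0)²/45.0 + (45 - 45.0)²/45.0 + (48 - 45.0)²/45.0
   = 0.200 + 0.000 + 0.200
   = 0.40
p-value = 0.8187

Since p-value > α = 0.05, we fail to reject H₀.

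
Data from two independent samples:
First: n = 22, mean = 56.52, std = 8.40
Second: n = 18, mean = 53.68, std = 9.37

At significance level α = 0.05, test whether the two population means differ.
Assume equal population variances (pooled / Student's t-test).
Student's two-sample t-test (equal variances):
H₀: μ₁ = μ₂
H₁: μ₁ ≠ μ₂
df = n₁ + n₂ - 2 = 38
Pooled variance s_p² = [(n₁-1)s₁² + (n₂-1)s₂²] / (n₁ + n₂ - 2) = [(21)(8.40²) + (17)(9.37²)] / 38 = 78.2712
SE = √(s_p²(1/n₁ + 1/n₂)) = √(78.2712 × (1/22 + 1/18)) = 2.8118
t = (x̄₁ - x̄₂) / SE = (56.52 - 53.68) / 2.8118 = 2.84 / 2.8118 = 1.010
p-value = 0.3189

Since p-value > α = 0.05, we fail to reject H₀.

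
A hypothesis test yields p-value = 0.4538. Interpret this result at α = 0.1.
Since p = 0.4538 > α = 0.1, fail to reject H₀.
There is insufficient evidence to reject the null hypothesis; the result is not statistically significant at the 0.1 level.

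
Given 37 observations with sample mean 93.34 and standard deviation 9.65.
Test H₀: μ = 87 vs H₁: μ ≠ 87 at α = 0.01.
One-sample t-test:
H₀: μ = 87
H₁: μ ≠ 87
df = n - 1 = 36
t = (x̄ - μ₀) / (s/√n) = (93.34 - 87) / (9.65/√37) = 3.996
p-value = 0.0003

Since p-value < α = 0.01, we reject H₀.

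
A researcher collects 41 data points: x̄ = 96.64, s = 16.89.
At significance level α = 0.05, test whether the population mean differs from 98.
One-sample t-test:
H₀: μ = 98
H₁: μ ≠ 98
df = n - 1 = 40
t = (x̄ - μ₀) / (s/√n) = (96.64 - 98) / (16.89/√41) = -0.516
p-value = 0.6090

Since p-value > α = 0.05, we fail to reject H₀.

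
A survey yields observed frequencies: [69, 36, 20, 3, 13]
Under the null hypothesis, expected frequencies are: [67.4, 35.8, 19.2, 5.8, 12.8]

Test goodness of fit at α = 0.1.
Chi-square goodness of fit test:
H₀: observed counts match expected distribution
H₁: observed counts differ from expected distribution
df = k - 1 = 4
χ² = Σ(O - E)²/E
   = (69 - 67.4)²/67.4 + (36 - 35.8)²/35.8 + (20 - 19.2)²/19.2 + (3 - 5.8)²/5.8 + (13 - 12.8)²/12.8
   = 0.038 + 0.001 + 0.033 + 1.352 + 0.003
   = 1.43
p-value = 0.8394

Since p-value > α = 0.1, we fail to reject H₀.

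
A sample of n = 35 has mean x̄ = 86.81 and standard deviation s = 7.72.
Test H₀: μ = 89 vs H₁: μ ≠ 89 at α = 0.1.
One-sample t-test:
H₀: μ = 89
H₁: μ ≠ 89
df = n - 1 = 34
t = (x̄ - μ₀) / (s/√n) = (86.81 - 89) / (7.72/√35) = -1.678
p-value = 0.1025

Since p-value > α = 0.1, we fail to reject H₀.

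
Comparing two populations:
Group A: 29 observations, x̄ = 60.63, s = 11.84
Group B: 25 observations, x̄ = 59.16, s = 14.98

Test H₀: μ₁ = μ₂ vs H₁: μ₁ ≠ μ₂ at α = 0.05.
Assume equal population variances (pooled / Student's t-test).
Student's two-sample t-test (equal variances):
H₀: μ₁ = μ₂
H₁: μ₁ ≠ μ₂
df = n₁ + n₂ - 2 = 52
Pooled variance s_p² = [(n₁-1)s₁² + (n₂-1)s₂²] / (n₁ + n₂ - 2) = [(28)(11.84²) + (24)(14.98²)] / 52 = 179.0540
SE = √(s_p²(1/n₁ + 1/n₂)) = √(179.0540 × (1/29 + 1/25)) = 3.6519
t = (x̄₁ - x̄₂) / SE = (60.63 - 59.16) / 3.6519 = 1.47 / 3.6519 = 0.403
p-value = 0.6889

Since p-value > α = 0.05, we fail to reject H₀.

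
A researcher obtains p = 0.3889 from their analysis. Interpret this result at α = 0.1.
Since p = 0.3889 > α = 0.1, fail to reject H₀.
There is insufficient evidence to reject the null hypothesis; the result is not statistically significant at the 0.1 level.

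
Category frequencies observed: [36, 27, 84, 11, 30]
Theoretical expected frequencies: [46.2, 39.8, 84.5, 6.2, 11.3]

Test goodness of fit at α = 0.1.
Chi-square goodness of fit test:
H₀: observed counts match expected distribution
H₁: observed counts differ from expected distribution
df = k - 1 = 4
χ² = Σ(O - E)²/E
   = (36 - 46.2)²/46.2 + (27 - 39.8)²/39.8 + (84 - 84.5)²/84.5 + (11 - 6.2)²/6.2 + (30 - 11.3)²/11.3
   = 2.252 + 4.117 + 0.003 + 3.716 + 30.946
   = 41.03
p-value < 0.0001

Since p-value < α = 0.1, we reject H₀.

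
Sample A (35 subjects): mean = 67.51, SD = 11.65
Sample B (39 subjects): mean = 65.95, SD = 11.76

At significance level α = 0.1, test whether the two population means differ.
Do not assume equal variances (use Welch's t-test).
Welch's two-sample t-test:
H₀: μ₁ = μ₂
H₁: μ₁ ≠ μ₂
s₁²/n₁ = 11.65²/35 = 3.8778,  s₂²/n₂ = 11.76²/39 = 3.5461
SE = √(s₁²/n₁ + s₂²/n₂) = √(3.8778 + 3.5461) = 2.7247
df (Welch-Satterthwaite) = (s₁²/n₁ + s₂²/n₂)² / [(s₁²/n₁)²/(n₁-1) + (s₂²/n₂)²/(n₂-1)] ≈ 71.28
t = (x̄₁ - x̄₂) / SE = (67.51 - 65.95) / 2.7247 = 1.56 / 2.7247 = 0.573
p-value = 0.5688

Since p-value > α = 0.1, we fail to reject H₀.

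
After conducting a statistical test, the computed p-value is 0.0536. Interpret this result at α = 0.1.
Since p = 0.0536 < α = 0.1, reject H₀.
There is sufficient evidence to reject the null hypothesis; the result is statistically significant at the 0.1 level.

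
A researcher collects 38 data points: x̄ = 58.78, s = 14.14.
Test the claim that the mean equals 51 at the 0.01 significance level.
One-sample t-test:
H₀: μ = 51
H₁: μ ≠ 51
df = n - 1 = 37
t = (x̄ - μ₀) / (s/√n) = (58.78 - 51) / (14.14/√38) = 3.392
p-value = 0.0017

Since p-value < α = 0.01, we reject H₀.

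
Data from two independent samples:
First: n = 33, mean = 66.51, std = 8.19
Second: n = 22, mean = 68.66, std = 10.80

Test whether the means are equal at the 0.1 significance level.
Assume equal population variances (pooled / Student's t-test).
Student's two-sample t-test (equal variances):
H₀: μ₁ = μ₂
H₁: μ₁ ≠ μ₂
df = n₁ + n₂ - 2 = 53
Pooled variance s_p² = [(n₁-1)s₁² + (n₂-1)s₂²] / (n₁ + n₂ - 2) = [(32)(8.19²) + (21)(10.80²)] / 53 = 86.7146
SE = √(s_p²(1/n₁ + 1/n₂)) = √(86.7146 × (1/33 + 1/22)) = 2.5631
t = (x̄₁ - x̄₂) / SE = (66.51 - 68.66) / 2.5631 = -2.15 / 2.5631 = -0.839
p-value = 0.4053

Since p-value > α = 0.1, we fail to reject H₀.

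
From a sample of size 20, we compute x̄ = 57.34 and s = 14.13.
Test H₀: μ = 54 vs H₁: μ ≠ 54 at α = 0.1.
One-sample t-test:
H₀: μ = 54
H₁: μ ≠ 54
df = n - 1 = 19
t = (x̄ - μ₀) / (s/√n) = (57.34 - 54) / (14.13/√20) = 1.057
p-value = 0.3037

Since p-value > α = 0.1, we fail to reject H₀.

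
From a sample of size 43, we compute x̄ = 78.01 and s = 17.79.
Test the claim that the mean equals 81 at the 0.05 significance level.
One-sample t-test:
H₀: μ = 81
H₁: μ ≠ 81
df = n - 1 = 42
t = (x̄ - μ₀) / (s/√n) = (78.01 - 81) / (17.79/√43) = -1.102
p-value = 0.2767

Since p-value > α = 0.05, we fail to reject H₀.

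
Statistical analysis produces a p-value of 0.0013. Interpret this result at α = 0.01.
Since p = 0.0013 < α = 0.01, reject H₀.
There is sufficient evidence to reject the null hypothesis; the result is statistically significant at the 0.01 level.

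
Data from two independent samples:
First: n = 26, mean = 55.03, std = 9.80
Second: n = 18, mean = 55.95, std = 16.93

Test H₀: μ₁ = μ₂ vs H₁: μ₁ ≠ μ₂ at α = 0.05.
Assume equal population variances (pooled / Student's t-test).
Student's two-sample t-test (equal variances):
H₀: μ₁ = μ₂
H₁: μ₁ ≠ μ₂
df = n₁ + n₂ - 2 = 42
Pooled variance s_p² = [(n₁-1)s₁² + (n₂-1)s₂²] / (n₁ + n₂ - 2) = [(25)(9.80²) + (17)(16.93²)] / 42 = 173.1815
SE = √(s_p²(1/n₁ + 1/n₂)) = √(173.1815 × (1/26 + 1/18)) = 4.0351
t = (x̄₁ - x̄₂) / SE = (55.03 - 55.95) / 4.0351 = -0.92 / 4.0351 = -0.228
p-value = 0.8208

Since p-value > α = 0.05, we fail to reject H₀.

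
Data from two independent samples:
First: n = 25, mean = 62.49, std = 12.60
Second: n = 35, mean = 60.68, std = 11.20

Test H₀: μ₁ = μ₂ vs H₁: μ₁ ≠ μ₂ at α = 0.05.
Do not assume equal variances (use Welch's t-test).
Welch's two-sample t-test:
H₀: μ₁ = μ₂
H₁: μ₁ ≠ μ₂
s₁²/n₁ = 12.60²/25 = 6.3504,  s₂²/n₂ = 11.20²/35 = 3.5840
SE = √(s₁²/n₁ + s₂²/n₂) = √(6.3504 + 3.5840) = 3.1519
df (Welch-Satterthwaite) = (s₁²/n₁ + s₂²/n₂)² / [(s₁²/n₁)²/(n₁-1) + (s₂²/n₂)²/(n₂-1)] ≈ 47.95
t = (x̄₁ - x̄₂) / SE = (62.49 - 60.68) / 3.1519 = 1.81 / 3.1519 = 0.574
p-value = 0.5685

Since p-value > α = 0.05, we fail to reject H₀.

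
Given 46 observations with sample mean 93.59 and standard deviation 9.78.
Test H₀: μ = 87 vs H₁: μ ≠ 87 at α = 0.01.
One-sample t-test:
H₀: μ = 87
H₁: μ ≠ 87
df = n - 1 = 45
t = (x̄ - μ₀) / (s/√n) = (93.59 - 87) / (9.78/√46) = 4.570
p-value < 0.0001

Since p-value < α = 0.01, we reject H₀.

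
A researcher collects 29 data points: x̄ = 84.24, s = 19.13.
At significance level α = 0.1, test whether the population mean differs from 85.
One-sample t-test:
H₀: μ = 85
H₁: μ ≠ 85
df = n - 1 = 28
t = (x̄ - μ₀) / (s/√n) = (84.24 - 85) / (19.13/√29) = -0.214
p-value = 0.8321

Since p-value > α = 0.1, we fail to reject H₀.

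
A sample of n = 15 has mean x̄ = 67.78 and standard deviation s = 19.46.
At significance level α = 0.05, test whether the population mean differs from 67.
One-sample t-test:
H₀: μ = 67
H₁: μ ≠ 67
df = n - 1 = 14
t = (x̄ - μ₀) / (s/√n) = (67.78 - 67) / (19.46/√15) = 0.155
p-value = 0.8788

Since p-value > α = 0.05, we fail to reject H₀.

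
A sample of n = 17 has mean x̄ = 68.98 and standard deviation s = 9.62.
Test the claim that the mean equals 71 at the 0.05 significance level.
One-sample t-test:
H₀: μ = 71
H₁: μ ≠ 71
df = n - 1 = 16
t = (x̄ - μ₀) / (s/√n) = (68.98 - 71) / (9.62/√17) = -0.866
p-value = 0.3994

Since p-value > α = 0.05, we fail to reject H₀.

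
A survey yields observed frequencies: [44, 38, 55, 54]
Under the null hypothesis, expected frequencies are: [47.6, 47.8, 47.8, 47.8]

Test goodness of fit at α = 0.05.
Chi-square goodness of fit test:
H₀: observed counts match expected distribution
H₁: observed counts differ from expected distribution
df = k - 1 = 3
χ² = Σ(O - E)²/E
   = (44 - 47.6)²/47.6 + (38 - 47.8)²/47.8 + (55 - 47.8)²/47.8 + (54 - 47.8)²/47.8
   = 0.272 + 2.009 + 1.085 + 0.804
   = 4.17
p-value = 0.2437

Since p-value > α = 0.05, we fail to reject H₀.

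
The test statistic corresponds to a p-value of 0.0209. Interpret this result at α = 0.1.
Since p = 0.0209 < α = 0.1, reject H₀.
There is sufficient evidence to reject the null hypothesis; the result is statistically significant at the 0.1 level.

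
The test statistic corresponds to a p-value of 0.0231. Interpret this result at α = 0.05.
Since p = 0.0231 < α = 0.05, reject H₀.
There is sufficient evidence to reject the null hypothesis; the result is statistically significant at the 0.05 level.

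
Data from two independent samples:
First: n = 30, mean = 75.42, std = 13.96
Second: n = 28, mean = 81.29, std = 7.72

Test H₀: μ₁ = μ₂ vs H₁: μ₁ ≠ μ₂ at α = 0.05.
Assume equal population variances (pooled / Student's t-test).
Student's two-sample t-test (equal variances):
H₀: μ₁ = μ₂
H₁: μ₁ ≠ μ₂
df = n₁ + n₂ - 2 = 56
Pooled variance s_p² = [(n₁-1)s₁² + (n₂-1)s₂²] / (n₁ + n₂ - 2) = [(29)(13.96²) + (27)(7.72²)] / 56 = 129.6558
SE = √(s_p²(1/n₁ + 1/n₂)) = √(129.6558 × (1/30 + 1/28)) = 2.9921
t = (x̄₁ - x̄₂) / SE = (75.42 - 81.29) / 2.9921 = -5.87 / 2.9921 = -1.962
p-value = 0.0548

Since p-value > α = 0.05, we fail to reject H₀.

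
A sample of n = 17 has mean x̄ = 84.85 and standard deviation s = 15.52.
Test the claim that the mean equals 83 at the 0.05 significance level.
One-sample t-test:
H₀: μ = 83
H₁: μ ≠ 83
df = n - 1 = 16
t = (x̄ - μ₀) / (s/√n) = (84.85 - 83) / (15.52/√17) = 0.491
p-value = 0.6298

Since p-value > α = 0.05, we fail to reject H₀.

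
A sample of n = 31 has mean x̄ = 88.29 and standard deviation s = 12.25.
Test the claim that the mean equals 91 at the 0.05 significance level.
One-sample t-test:
H₀: μ = 91
H₁: μ ≠ 91
df = n - 1 = 30
t = (x̄ - μ₀) / (s/√n) = (88.29 - 91) / (12.25/√31) = -1.232
p-value = 0.2276

Since p-value > α = 0.05, we fail to reject H₀.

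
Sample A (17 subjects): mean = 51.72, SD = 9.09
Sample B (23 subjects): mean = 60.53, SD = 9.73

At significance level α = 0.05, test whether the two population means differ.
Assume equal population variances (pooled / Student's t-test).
Student's two-sample t-test (equal variances):
H₀: μ₁ = μ₂
H₁: μ₁ ≠ μ₂
df = n₁ + n₂ - 2 = 38
Pooled variance s_p² = [(n₁-1)s₁² + (n₂-1)s₂²] / (n₁ + n₂ - 2) = [(16)(9.09²) + (22)(9.73²)] / 38 = 89.6014
SE = √(s_p²(1/n₁ + 1/n₂)) = √(89.6014 × (1/17 + 1/23)) = 3.0276
t = (x̄₁ - x̄₂) / SE = (51.72 - 60.53) / 3.0276 = -8.81 / 3.0276 = -2.910
p-value = 0.0060

Since p-value < α = 0.05, we reject H₀.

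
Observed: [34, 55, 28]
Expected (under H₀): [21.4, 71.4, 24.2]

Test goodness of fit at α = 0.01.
Chi-square goodness of fit test:
H₀: observed counts match expected distribution
H₁: observed counts differ from expected distribution
df = k - 1 = 2
χ² = Σ(O - E)²/E
   = (34 - 21.4)²/21.4 + (55 - 71.4)²/71.4 + (28 - 24.2)²/24.2
   = 7.419 + 3.767 + 0.597
   = 11.78
p-value = 0.0028

Since p-value < α = 0.01, we reject H₀.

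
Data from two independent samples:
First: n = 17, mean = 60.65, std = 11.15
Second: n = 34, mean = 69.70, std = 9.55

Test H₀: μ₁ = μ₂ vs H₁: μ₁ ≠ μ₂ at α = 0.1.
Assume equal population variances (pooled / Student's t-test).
Student's two-sample t-test (equal variances):
H₀: μ₁ = μ₂
H₁: μ₁ ≠ μ₂
df = n₁ + n₂ - 2 = 49
Pooled variance s_p² = [(n₁-1)s₁² + (n₂-1)s₂²] / (n₁ + n₂ - 2) = [(16)(11.15²) + (33)(9.55²)] / 49 = 102.0172
SE = √(s_p²(1/n₁ + 1/n₂)) = √(102.0172 × (1/17 + 1/34)) = 3.0003
t = (x̄₁ - x̄₂) / SE = (60.65 - 69.70) / 3.0003 = -9.05 / 3.0003 = -3.016
p-value = 0.0040

Since p-value < α = 0.1, we reject H₀.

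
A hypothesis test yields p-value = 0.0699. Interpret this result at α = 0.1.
Since p = 0.0699 < α = 0.1, reject H₀.
There is sufficient evidence to reject the null hypothesis; the result is statistically significant at the 0.1 level.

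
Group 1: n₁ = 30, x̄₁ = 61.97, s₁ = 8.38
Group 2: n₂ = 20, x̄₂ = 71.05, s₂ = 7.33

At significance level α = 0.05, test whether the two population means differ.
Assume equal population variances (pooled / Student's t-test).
Student's two-sample t-test (equal variances):
H₀: μ₁ = μ₂
H₁: μ₁ ≠ μ₂
df = n₁ + n₂ - 2 = 48
Pooled variance s_p² = [(n₁-1)s₁² + (n₂-1)s₂²] / (n₁ + n₂ - 2) = [(29)(8.38²) + (19)(7.33²)] / 48 = 63.6949
SE = √(s_p²(1/n₁ + 1/n₂)) = √(63.6949 × (1/30 + 1/20)) = 2.3039
t = (x̄₁ - x̄₂) / SE = (61.97 - 71.05) / 2.3039 = -9.08 / 2.3039 = -3.941
p-value = 0.0003

Since p-value < α = 0.05, we reject H₀.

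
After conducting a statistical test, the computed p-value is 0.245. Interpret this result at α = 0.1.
Since p = 0.245 > α = 0.1, fail to reject H₀.
There is insufficient evidence to reject the null hypothesis; the result is not statistically significant at the 0.1 level.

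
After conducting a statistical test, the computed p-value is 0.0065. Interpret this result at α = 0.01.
Since p = 0.0065 < α = 0.01, reject H₀.
There is sufficient evidence to reject the null hypothesis; the result is statistically significant at the 0.01 level.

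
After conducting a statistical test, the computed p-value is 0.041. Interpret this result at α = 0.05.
Since p = 0.041 < α = 0.05, reject H₀.
There is sufficient evidence to reject the null hypothesis; the result is statistically significant at the 0.05 level.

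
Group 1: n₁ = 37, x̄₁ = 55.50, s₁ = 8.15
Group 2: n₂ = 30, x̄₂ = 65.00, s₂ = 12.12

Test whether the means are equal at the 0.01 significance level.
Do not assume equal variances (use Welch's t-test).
Welch's two-sample t-test:
H₀: μ₁ = μ₂
H₁: μ₁ ≠ μ₂
s₁²/n₁ = 8.15²/37 = 1.7952,  s₂²/n₂ = 12.12²/30 = 4.8965
SE = √(s₁²/n₁ + s₂²/n₂) = √(1.7952 + 4.8965) = 2.5868
df (Welch-Satterthwaite) = (s₁²/n₁ + s₂²/n₂)² / [(s₁²/n₁)²/(n₁-1) + (s₂²/n₂)²/(n₂-1)] ≈ 48.87
t = (x̄₁ - x̄₂) / SE = (55.50 - 65.00) / 2.5868 = -9.50 / 2.5868 = -3.672
p-value = 0.0006

Since p-value < α = 0.01, we reject H₀.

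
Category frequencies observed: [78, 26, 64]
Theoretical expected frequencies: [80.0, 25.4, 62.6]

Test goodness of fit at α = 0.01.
Chi-square goodness of fit test:
H₀: observed counts match expected distribution
H₁: observed counts differ from expected distribution
df = k - 1 = 2
χ² = Σ(O - E)²/E
   = (78 - 80.0)²/80.0 + (26 - 25.4)²/25.4 + (64 - 62.6)²/62.6
   = 0.050 + 0.014 + 0.031
   = 0.10
p-value = 0.9534

Since p-value > α = 0.01, we fail to reject H₀.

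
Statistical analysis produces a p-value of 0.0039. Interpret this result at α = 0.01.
Since p = 0.0039 < α = 0.01, reject H₀.
There is sufficient evidence to reject the null hypothesis; the result is statistically significant at the 0.01 level.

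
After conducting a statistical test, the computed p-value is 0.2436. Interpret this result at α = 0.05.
Since p = 0.2436 > α = 0.05, fail to reject H₀.
There is insufficient evidence to reject the null hypothesis; the result is not statistically significant at the 0.05 level.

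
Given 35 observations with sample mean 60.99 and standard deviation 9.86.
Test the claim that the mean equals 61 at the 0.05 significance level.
One-sample t-test:
H₀: μ = 61
H₁: μ ≠ 61
df = n - 1 = 34
t = (x̄ - μ₀) / (s/√n) = (60.99 - 61) / (9.86/√35) = -0.006
p-value = 0.9952

Since p-value > α = 0.05, we fail to reject H₀.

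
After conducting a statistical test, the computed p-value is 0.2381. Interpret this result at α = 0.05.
Since p = 0.2381 > α = 0.05, fail to reject H₀.
There is insufficient evidence to reject the null hypothesis; the result is not statistically significant at the 0.05 level.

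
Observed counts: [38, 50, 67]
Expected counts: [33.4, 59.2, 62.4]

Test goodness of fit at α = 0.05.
Chi-square goodness of fit test:
H₀: observed counts match expected distribution
H₁: observed counts differ from expected distribution
df = k - 1 = 2
χ² = Σ(O - E)²/E
   = (38 - 33.4)²/33.4 + (50 - 59.2)²/59.2 + (67 - 62.4)²/62.4
   = 0.634 + 1.430 + 0.339
   = 2.40
p-value = 0.3008

Since p-value > α = 0.05, we fail to reject H₀.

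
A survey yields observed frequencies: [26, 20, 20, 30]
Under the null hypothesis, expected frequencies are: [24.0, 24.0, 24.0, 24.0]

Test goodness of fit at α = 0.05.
Chi-square goodness of fit test:
H₀: observed counts match expected distribution
H₁: observed counts differ from expected distribution
df = k - 1 = 3
χ² = Σ(O - E)²/E
   = (26 - 24.0)²/24.0 + (20 - 24.0)²/24.0 + (20 - 24.0)²/24.0 + (30 - 24.0)²/24.0
   = 0.167 + 0.667 + 0.667 + 1.500
   = 3.00
p-value = 0.3916

Since p-value > α = 0.05, we fail to reject H₀.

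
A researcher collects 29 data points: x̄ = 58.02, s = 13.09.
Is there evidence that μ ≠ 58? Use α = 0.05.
One-sample t-test:
H₀: μ = 58
H₁: μ ≠ 58
df = n - 1 = 28
t = (x̄ - μ₀) / (s/√n) = (58.02 - 58) / (13.09/√29) = 0.008
p-value = 0.9935

Since p-value > α = 0.05, we fail to reject H₀.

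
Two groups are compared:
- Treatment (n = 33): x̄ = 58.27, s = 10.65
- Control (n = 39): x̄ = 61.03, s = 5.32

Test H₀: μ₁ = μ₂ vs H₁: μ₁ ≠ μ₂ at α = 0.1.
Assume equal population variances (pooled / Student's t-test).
Student's two-sample t-test (equal variances):
H₀: μ₁ = μ₂
H₁: μ₁ ≠ μ₂
df = n₁ + n₂ - 2 = 70
Pooled variance s_p² = [(n₁-1)s₁² + (n₂-1)s₂²] / (n₁ + n₂ - 2) = [(32)(10.65²) + (38)(5.32²)] / 70 = 67.2144
SE = √(s_p²(1/n₁ + 1/n₂)) = √(67.2144 × (1/33 + 1/39)) = 1.9391
t = (x̄₁ - x̄₂) / SE = (58.27 - 61.03) / 1.9391 = -2.76 / 1.9391 = -1.423
p-value = 0.1591

Since p-value > α = 0.1, we fail to reject H₀.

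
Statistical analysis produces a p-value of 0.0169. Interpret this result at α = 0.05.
Since p = 0.0169 < α = 0.05, reject H₀.
There is sufficient evidence to reject the null hypothesis; the result is statistically significant at the 0.05 level.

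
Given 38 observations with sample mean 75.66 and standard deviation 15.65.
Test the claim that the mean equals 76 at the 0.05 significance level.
One-sample t-test:
H₀: μ = 76
H₁: μ ≠ 76
df = n - 1 = 37
t = (x̄ - μ₀) / (s/√n) = (75.66 - 76) / (15.65/√38) = -0.134
p-value = 0.8942

Since p-value > α = 0.05, we fail to reject H₀.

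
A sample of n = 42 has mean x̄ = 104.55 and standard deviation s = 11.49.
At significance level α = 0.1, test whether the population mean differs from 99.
One-sample t-test:
H₀: μ = 99
H₁: μ ≠ 99
df = n - 1 = 41
t = (x̄ - μ₀) / (s/√n) = (104.55 - 99) / (11.49/√42) = 3.130
p-value = 0.0032

Since p-value < α = 0.1, we reject H₀.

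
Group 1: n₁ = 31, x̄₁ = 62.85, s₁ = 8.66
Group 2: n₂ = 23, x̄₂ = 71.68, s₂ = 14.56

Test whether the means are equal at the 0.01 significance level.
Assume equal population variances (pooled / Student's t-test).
Student's two-sample t-test (equal variances):
H₀: μ₁ = μ₂
H₁: μ₁ ≠ μ₂
df = n₁ + n₂ - 2 = 52
Pooled variance s_p² = [(n₁-1)s₁² + (n₂-1)s₂²] / (n₁ + n₂ - 2) = [(30)(8.66²) + (22)(14.56²)] / 52 = 132.9563
SE = √(s_p²(1/n₁ + 1/n₂)) = √(132.9563 × (1/31 + 1/23)) = 3.1733
t = (x̄₁ - x̄₂) / SE = (62.85 - 71.68) / 3.1733 = -8.83 / 3.1733 = -2.783
p-value = 0.0075

Since p-value < α = 0.01, we reject H₀.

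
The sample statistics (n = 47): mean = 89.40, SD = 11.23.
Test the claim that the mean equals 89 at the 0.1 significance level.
One-sample t-test:
H₀: μ = 89
H₁: μ ≠ 89
df = n - 1 = 46
t = (x̄ - μ₀) / (s/√n) = (89.40 - 89) / (11.23/√47) = 0.244
p-value = 0.8082

Since p-value > α = 0.1, we fail to reject H₀.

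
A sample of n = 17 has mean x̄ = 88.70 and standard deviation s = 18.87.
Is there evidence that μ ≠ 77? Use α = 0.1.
One-sample t-test:
H₀: μ = 77
H₁: μ ≠ 77
df = n - 1 = 16
t = (x̄ - μ₀) / (s/√n) = (88.70 - 77) / (18.87/√17) = 2.556
p-value = 0.0211

Since p-value < α = 0.1, we reject H₀.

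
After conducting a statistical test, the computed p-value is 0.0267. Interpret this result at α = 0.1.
Since p = 0.0267 < α = 0.1, reject H₀.
There is sufficient evidence to reject the null hypothesis; the result is statistically significant at the 0.1 level.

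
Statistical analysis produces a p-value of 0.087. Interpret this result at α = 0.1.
Since p = 0.087 < α = 0.1, reject H₀.
There is sufficient evidence to reject the null hypothesis; the result is statistically significant at the 0.1 level.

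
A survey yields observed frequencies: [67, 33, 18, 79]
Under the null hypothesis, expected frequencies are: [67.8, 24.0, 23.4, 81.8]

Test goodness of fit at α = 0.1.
Chi-square goodness of fit test:
H₀: observed counts match expected distribution
H₁: observed counts differ from expected distribution
df = k - 1 = 3
χ² = Σ(O - E)²/E
   = (67 - 67.8)²/67.8 + (33 - 24.0)²/24.0 + (18 - 23.4)²/23.4 + (79 - 81.8)²/81.8
   = 0.009 + 3.375 + 1.246 + 0.096
   = 4.73
p-value = 0.1930

Since p-value > α = 0.1, we fail to reject H₀.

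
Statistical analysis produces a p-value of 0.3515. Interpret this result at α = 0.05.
Since p = 0.3515 > α = 0.05, fail to reject H₀.
There is insufficient evidence to reject the null hypothesis; the result is not statistically significant at the 0.05 level.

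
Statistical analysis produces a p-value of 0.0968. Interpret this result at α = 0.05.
Since p = 0.0968 > α = 0.05, fail to reject H₀.
There is insufficient evidence to reject the null hypothesis; the result is not statistically significant at the 0.05 level.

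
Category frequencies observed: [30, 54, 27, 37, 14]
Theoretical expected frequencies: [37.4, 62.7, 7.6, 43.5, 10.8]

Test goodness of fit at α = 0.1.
Chi-square goodness of fit test:
H₀: observed counts match expected distribution
H₁: observed counts differ from expected distribution
df = k - 1 = 4
χ² = Σ(O - E)²/E
   = (30 - 37.4)²/37.4 + (54 - 62.7)²/62.7 + (27 - 7.6)²/7.6 + (37 - 43.5)²/43.5 + (14 - 10.8)²/10.8
   = 1.464 + 1.207 + 49.521 + 0.971 + 0.948
   = 54.11
p-value < 0.0001

Since p-value < α = 0.1, we reject H₀.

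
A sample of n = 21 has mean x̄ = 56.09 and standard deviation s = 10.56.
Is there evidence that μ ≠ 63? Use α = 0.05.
One-sample t-test:
H₀: μ = 63
H₁: μ ≠ 63
df = n - 1 = 20
t = (x̄ - μ₀) / (s/√n) = (56.09 - 63) / (10.56/√21) = -2.999
p-value = 0.0071

Since p-value < α = 0.05, we reject H₀.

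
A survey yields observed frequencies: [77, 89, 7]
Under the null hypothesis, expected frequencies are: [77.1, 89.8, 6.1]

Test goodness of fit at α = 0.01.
Chi-square goodness of fit test:
H₀: observed counts match expected distribution
H₁: observed counts differ from expected distribution
df = k - 1 = 2
χ² = Σ(O - E)²/E
   = (77 - 77.1)²/77.1 + (89 - 89.8)²/89.8 + (7 - 6.1)²/6.1
   = 0.000 + 0.007 + 0.133
   = 0.14
p-value = 0.9324

Since p-value > α = 0.01, we fail to reject H₀.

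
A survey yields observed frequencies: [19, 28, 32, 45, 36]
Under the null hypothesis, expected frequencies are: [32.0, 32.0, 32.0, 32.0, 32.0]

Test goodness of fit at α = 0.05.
Chi-square goodness of fit test:
H₀: observed counts match expected distribution
H₁: observed counts differ from expected distribution
df = k - 1 = 4
χ² = Σ(O - E)²/E
   = (19 - 32.0)²/32.0 + (28 - 32.0)²/32.0 + (32 - 32.0)²/32.0 + (45 - 32.0)²/32.0 + (36 - 32.0)²/32.0
   = 5.281 + 0.500 + 0.000 + 5.281 + 0.500
   = 11.56
p-value = 0.0209

Since p-value < α = 0.05, we reject H₀.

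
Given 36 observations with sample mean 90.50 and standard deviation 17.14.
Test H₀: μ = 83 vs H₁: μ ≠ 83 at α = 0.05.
One-sample t-test:
H₀: μ = 83
H₁: μ ≠ 83
df = n - 1 = 35
t = (x̄ - μ₀) / (s/√n) = (90.50 - 83) / (17.14/√36) = 2.625
p-value = 0.0127

Since p-value < α = 0.05, we reject H₀.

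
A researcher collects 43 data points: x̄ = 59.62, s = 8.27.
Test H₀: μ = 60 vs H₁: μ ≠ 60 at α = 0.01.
One-sample t-test:
H₀: μ = 60
H₁: μ ≠ 60
df = n - 1 = 42
t = (x̄ - μ₀) / (s/√n) = (59.62 - 60) / (8.27/√43) = -0.301
p-value = 0.7647

Since p-value > α = 0.01, we fail to reject H₀.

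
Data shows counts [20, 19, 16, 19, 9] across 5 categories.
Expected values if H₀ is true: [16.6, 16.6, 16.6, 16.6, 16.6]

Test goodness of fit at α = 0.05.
Chi-square goodness of fit test:
H₀: observed counts match expected distribution
H₁: observed counts differ from expected distribution
df = k - 1 = 4
χ² = Σ(O - E)²/E
   = (20 - 16.6)²/16.6 + (19 - 16.6)²/16.6 + (16 - 16.6)²/16.6 + (19 - 16.6)²/16.6 + (9 - 16.6)²/16.6
   = 0.696 + 0.347 + 0.022 + 0.347 + 3.480
   = 4.89
p-value = 0.2986

Since p-value > α = 0.05, we fail to reject H₀.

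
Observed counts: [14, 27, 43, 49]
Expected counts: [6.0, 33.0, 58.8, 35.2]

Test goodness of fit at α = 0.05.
Chi-square goodness of fit test:
H₀: observed counts match expected distribution
H₁: observed counts differ from expected distribution
df = k - 1 = 3
χ² = Σ(O - E)²/E
   = (14 - 6.0)²/6.0 + (27 - 33.0)²/33.0 + (43 - 58.8)²/58.8 + (49 - 35.2)²/35.2
   = 10.667 + 1.091 + 4.246 + 5.410
   = 21.41
p-value = 0.0001

Since p-value < α = 0.05, we reject H₀.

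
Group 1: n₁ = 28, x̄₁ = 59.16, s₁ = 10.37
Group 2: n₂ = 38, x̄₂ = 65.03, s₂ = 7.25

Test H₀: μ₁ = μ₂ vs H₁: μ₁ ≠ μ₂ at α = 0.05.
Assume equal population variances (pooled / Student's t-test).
Student's two-sample t-test (equal variances):
H₀: μ₁ = μ₂
H₁: μ₁ ≠ μ₂
df = n₁ + n₂ - 2 = 64
Pooled variance s_p² = [(n₁-1)s₁² + (n₂-1)s₂²] / (n₁ + n₂ - 2) = [(27)(10.37²) + (37)(7.25²)] / 64 = 75.7548
SE = √(s_p²(1/n₁ + 1/n₂)) = √(75.7548 × (1/28 + 1/38)) = 2.1677
t = (x̄₁ - x̄₂) / SE = (59.16 - 65.03) / 2.1677 = -5.87 / 2.1677 = -2.708
p-value = 0.0087

Since p-value < α = 0.05, we reject H₀.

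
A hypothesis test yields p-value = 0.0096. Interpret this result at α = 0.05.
Since p = 0.0096 < α = 0.05, reject H₀.
There is sufficient evidence to reject the null hypothesis; the result is statistically significant at the 0.05 level.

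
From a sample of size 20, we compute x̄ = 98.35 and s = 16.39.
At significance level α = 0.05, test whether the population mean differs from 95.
One-sample t-test:
H₀: μ = 95
H₁: μ ≠ 95
df = n - 1 = 19
t = (x̄ - μ₀) / (s/√n) = (98.35 - 95) / (16.39/√20) = 0.914
p-value = 0.3721

Since p-value > α = 0.05, we fail to reject H₀.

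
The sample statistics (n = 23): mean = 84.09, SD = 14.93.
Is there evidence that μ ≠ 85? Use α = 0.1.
One-sample t-test:
H₀: μ = 85
H₁: μ ≠ 85
df = n - 1 = 22
t = (x̄ - μ₀) / (s/√n) = (84.09 - 85) / (14.93/√23) = -0.292
p-value = 0.7728

Since p-value > α = 0.1, we fail to reject H₀.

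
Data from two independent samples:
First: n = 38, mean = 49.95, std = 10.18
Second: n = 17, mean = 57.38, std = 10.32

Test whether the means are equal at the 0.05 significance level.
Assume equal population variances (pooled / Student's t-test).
Student's two-sample t-test (equal variances):
H₀: μ₁ = μ₂
H₁: μ₁ ≠ μ₂
df = n₁ + n₂ - 2 = 53
Pooled variance s_p² = [(n₁-1)s₁² + (n₂-1)s₂²] / (n₁ + n₂ - 2) = [(37)(10.18²) + (16)(10.32²)] / 53 = 104.4988
SE = √(s_p²(1/n₁ + 1/n₂)) = √(104.4988 × (1/38 + 1/17)) = 2.9828
t = (x̄₁ - x̄₂) / SE = (49.95 - 57.38) / 2.9828 = -7.43 / 2.9828 = -2.491
p-value = 0.0159

Since p-value < α = 0.05, we reject H₀.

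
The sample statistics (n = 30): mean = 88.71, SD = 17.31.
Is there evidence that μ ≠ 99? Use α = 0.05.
One-sample t-test:
H₀: μ = 99
H₁: μ ≠ 99
df = n - 1 = 29
t = (x̄ - μ₀) / (s/√n) = (88.71 - 99) / (17.31/√30) = -3.256
p-value = 0.0029

Since p-value < α = 0.05, we reject H₀.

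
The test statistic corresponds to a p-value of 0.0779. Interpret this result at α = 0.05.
Since p = 0.0779 > α = 0.05, fail to reject H₀.
There is insufficient evidence to reject the null hypothesis; the result is not statistically significant at the 0.05 level.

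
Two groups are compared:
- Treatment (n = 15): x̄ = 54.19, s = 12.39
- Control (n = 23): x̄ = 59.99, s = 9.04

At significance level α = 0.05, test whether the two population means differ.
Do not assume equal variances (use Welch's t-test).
Welch's two-sample t-test:
H₀: μ₁ = μ₂
H₁: μ₁ ≠ μ₂
s₁²/n₁ = 12.39²/15 = 10.2341,  s₂²/n₂ = 9.04²/23 = 3.5531
SE = √(s₁²/n₁ + s₂²/n₂) = √(10.2341 + 3.5531) = 3.7131
df (Welch-Satterthwaite) = (s₁²/n₁ + s₂²/n₂)² / [(s₁²/n₁)²/(n₁-1) + (s₂²/n₂)²/(n₂-1)] ≈ 23.60
t = (x̄₁ - x̄₂) / SE = (54.19 - 59.99) / 3.7131 = -5.80 / 3.7131 = -1.562
p-value = 0.1316

Since p-value > α = 0.05, we fail to reject H₀.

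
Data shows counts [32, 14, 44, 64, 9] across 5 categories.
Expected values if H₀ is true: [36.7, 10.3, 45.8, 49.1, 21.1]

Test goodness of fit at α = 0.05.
Chi-square goodness of fit test:
H₀: observed counts match expected distribution
H₁: observed counts differ from expected distribution
df = k - 1 = 4
χ² = Σ(O - E)²/E
   = (32 - 36.7)²/36.7 + (14 - 10.3)²/10.3 + (44 - 45.8)²/45.8 + (64 - 49.1)²/49.1 + (9 - 21.1)²/21.1
   = 0.602 + 1.329 + 0.071 + 4.522 + 6.939
   = 13.46
p-value = 0.0092

Since p-value < α = 0.05, we reject H₀.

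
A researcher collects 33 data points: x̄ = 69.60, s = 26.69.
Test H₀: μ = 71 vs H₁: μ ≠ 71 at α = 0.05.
One-sample t-test:
H₀: μ = 71
H₁: μ ≠ 71
df = n - 1 = 32
t = (x̄ - μ₀) / (s/√n) = (69.60 - 71) / (26.69/√33) = -0.301
p-value = 0.7651

Since p-value > α = 0.05, we fail to reject H₀.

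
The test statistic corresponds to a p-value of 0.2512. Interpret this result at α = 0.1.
Since p = 0.2512 > α = 0.1, fail to reject H₀.
There is insufficient evidence to reject the null hypothesis; the result is not statistically significant at the 0.1 level.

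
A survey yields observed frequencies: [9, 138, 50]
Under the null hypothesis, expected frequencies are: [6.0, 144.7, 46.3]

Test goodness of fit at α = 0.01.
Chi-square goodness of fit test:
H₀: observed counts match expected distribution
H₁: observed counts differ from expected distribution
df = k - 1 = 2
χ² = Σ(O - E)²/E
   = (9 - 6.0)²/6.0 + (138 - 144.7)²/144.7 + (50 - 46.3)²/46.3
   = 1.500 + 0.310 + 0.296
   = 2.11
p-value = 0.3489

Since p-value > α = 0.01, we fail to reject H₀.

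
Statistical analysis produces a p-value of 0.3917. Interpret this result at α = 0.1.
Since p = 0.3917 > α = 0.1, fail to reject H₀.
There is insufficient evidence to reject the null hypothesis; the result is not statistically significant at the 0.1 level.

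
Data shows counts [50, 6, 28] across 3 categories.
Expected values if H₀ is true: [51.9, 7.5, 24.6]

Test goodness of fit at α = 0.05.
Chi-square goodness of fit test:
H₀: observed counts match expected distribution
H₁: observed counts differ from expected distribution
df = k - 1 = 2
χ² = Σ(O - E)²/E
   = (50 - 51.9)²/51.9 + (6 - 7.5)²/7.5 + (28 - 24.6)²/24.6
   = 0.070 + 0.300 + 0.470
   = 0.84
p-value = 0.6572

Since p-value > α = 0.05, we fail to reject H₀.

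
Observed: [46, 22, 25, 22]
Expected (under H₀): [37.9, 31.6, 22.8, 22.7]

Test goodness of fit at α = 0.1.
Chi-square goodness of fit test:
H₀: observed counts match expected distribution
H₁: observed counts differ from expected distribution
df = k - 1 = 3
χ² = Σ(O - E)²/E
   = (46 - 37.9)²/37.9 + (22 - 31.6)²/31.6 + (25 - 22.8)²/22.8 + (22 - 22.7)²/22.7
   = 1.731 + 2.916 + 0.212 + 0.022
   = 4.88
p-value = 0.1807

Since p-value > α = 0.1, we fail to reject H₀.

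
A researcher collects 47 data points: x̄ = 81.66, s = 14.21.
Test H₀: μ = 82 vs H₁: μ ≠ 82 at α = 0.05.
One-sample t-test:
H₀: μ = 82
H₁: μ ≠ 82
df = n - 1 = 46
t = (x̄ - μ₀) / (s/√n) = (81.66 - 82) / (14.21/√47) = -0.164
p-value = 0.8704

Since p-value > α = 0.05, we fail to reject H₀.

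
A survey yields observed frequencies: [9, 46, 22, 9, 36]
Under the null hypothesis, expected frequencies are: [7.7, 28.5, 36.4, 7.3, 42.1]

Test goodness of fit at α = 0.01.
Chi-square goodness of fit test:
H₀: observed counts match expected distribution
H₁: observed counts differ from expected distribution
df = k - 1 = 4
χ² = Σ(O - E)²/E
   = (9 - 7.7)²/7.7 + (46 - 28.5)²/28.5 + (22 - 36.4)²/36.4 + (9 - 7.3)²/7.3 + (36 - 42.1)²/42.1
   = 0.219 + 10.746 + 5.697 + 0.396 + 0.884
   = 17.94
p-value = 0.0013

Since p-value < α = 0.01, we reject H₀.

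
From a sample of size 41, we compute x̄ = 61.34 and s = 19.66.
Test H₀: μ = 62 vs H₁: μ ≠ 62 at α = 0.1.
One-sample t-test:
H₀: μ = 62
H₁: μ ≠ 62
df = n - 1 = 40
t = (x̄ - μ₀) / (s/√n) = (61.34 - 62) / (19.66/√41) = -0.215
p-value = 0.8309

Since p-value > α = 0.1, we fail to reject H₀.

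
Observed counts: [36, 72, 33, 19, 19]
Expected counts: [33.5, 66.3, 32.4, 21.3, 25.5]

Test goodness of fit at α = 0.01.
Chi-square goodness of fit test:
H₀: observed counts match expected distribution
H₁: observed counts differ from expected distribution
df = k - 1 = 4
χ² = Σ(O - E)²/E
   = (36 - 33.5)²/33.5 + (72 - 66.3)²/66.3 + (33 - 32.4)²/32.4 + (19 - 21.3)²/21.3 + (19 - 25.5)²/25.5
   = 0.187 + 0.490 + 0.011 + 0.248 + 1.657
   = 2.59
p-value = 0.6281

Since p-value > α = 0.01, we fail to reject H₀.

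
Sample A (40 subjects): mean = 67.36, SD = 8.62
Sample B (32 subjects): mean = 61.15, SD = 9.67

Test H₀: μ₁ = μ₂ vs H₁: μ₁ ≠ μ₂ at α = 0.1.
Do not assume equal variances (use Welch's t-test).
Welch's two-sample t-test:
H₀: μ₁ = μ₂
H₁: μ₁ ≠ μ₂
s₁²/n₁ = 8.62²/40 = 1.8576,  s₂²/n₂ = 9.67²/32 = 2.9222
SE = √(s₁²/n₁ + s₂²/n₂) = √(1.8576 + 2.9222) = 2.1863
df (Welch-Satterthwaite) = (s₁²/n₁ + s₂²/n₂)² / [(s₁²/n₁)²/(n₁-1) + (s₂²/n₂)²/(n₂-1)] ≈ 62.78
t = (x̄₁ - x̄₂) / SE = (67.36 - 61.15) / 2.1863 = 6.21 / 2.1863 = 2.840
p-value = 0.0061

Since p-value < α = 0.1, we reject H₀.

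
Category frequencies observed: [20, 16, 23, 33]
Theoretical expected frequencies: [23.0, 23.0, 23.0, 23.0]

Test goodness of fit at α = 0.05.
Chi-square goodness of fit test:
H₀: observed counts match expected distribution
H₁: observed counts differ from expected distribution
df = k - 1 = 3
χ² = Σ(O - E)²/E
   = (20 - 23.0)²/23.0 + (16 - 23.0)²/23.0 + (23 - 23.0)²/23.0 + (33 - 23.0)²/23.0
   = 0.391 + 2.130 + 0.000 + 4.348
   = 6.87
p-value = 0.0762

Since p-value > α = 0.05, we fail to reject H₀.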